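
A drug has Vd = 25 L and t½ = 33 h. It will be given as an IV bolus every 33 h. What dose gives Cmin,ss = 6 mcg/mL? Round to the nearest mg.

150 mg

τ/t½ = 33/33 ≈ 1, so f = (1/2)^(33/33) ≈ 0.500000.
Cmin,ss = (D/Vd)·f/(1−f), so D = Cmin,ss·Vd·(1−f)/f.
D = 6 × 25 × (1−f)/f ≈ 6 × 25 × 1.00000 ≈ 150.00 mg.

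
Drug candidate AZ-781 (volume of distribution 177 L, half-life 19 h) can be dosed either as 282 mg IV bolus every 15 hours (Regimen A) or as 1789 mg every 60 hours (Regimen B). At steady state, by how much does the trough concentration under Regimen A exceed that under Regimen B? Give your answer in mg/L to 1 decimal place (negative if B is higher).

Regimen A: f = (1/2)^(15/19) ≈ 0.5786; Cmin,ss = (282/177)·f/(1−f) ≈ 2.188 mg/L.
Regimen B: f = (1/2)^(60/19) ≈ 0.1120; Cmin,ss = (1789/177)·f/(1−f) ≈ 1.275 mg/L.
Difference ≈ 2.188 − 1.275 ≈ 0.913 mg/L.

0.9 mg/L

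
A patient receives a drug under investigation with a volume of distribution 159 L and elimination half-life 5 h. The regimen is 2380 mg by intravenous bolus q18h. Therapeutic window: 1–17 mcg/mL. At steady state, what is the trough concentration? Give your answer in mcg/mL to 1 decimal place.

Over one 18-h interval, 18/5 ≈ 3.6 half-lives elapse, leaving f ≈ 0.0825 of each dose.
Single-dose peak C₀ = D/Vd = 2380/159 ≈ 14.969 mcg/mL.
Steady-state trough Cmin,ss = C₀·f/(1−f) ≈ 14.969 × 0.0825/0.9175 ≈ 1.346 mcg/mL.
Trough 1.3 mcg/mL vs MEC 1 mcg/mL: adequate.

1.3 mcg/mL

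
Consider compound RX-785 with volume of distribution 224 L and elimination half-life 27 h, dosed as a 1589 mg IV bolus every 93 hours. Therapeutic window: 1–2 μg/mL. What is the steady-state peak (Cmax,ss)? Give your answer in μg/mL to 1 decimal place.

7.8 μg/mL

Over one 93-h interval, 93/27 ≈ 3.4444 half-lives elapse, leaving f ≈ 0.0919 of each dose.
At steady state, accumulation factor R = 1/(1 − e^(−kτ)) ≈ 1.1012.
Single-dose peak C₀ = D/Vd = 1589/224 ≈ 7.094 μg/mL.
Steady-state peak Cmax,ss = C₀·R ≈ 7.094 × 1.1012 ≈ 7.812 μg/mL.
Peak 7.8 μg/mL vs MTC 2 μg/mL: exceeds toxic threshold.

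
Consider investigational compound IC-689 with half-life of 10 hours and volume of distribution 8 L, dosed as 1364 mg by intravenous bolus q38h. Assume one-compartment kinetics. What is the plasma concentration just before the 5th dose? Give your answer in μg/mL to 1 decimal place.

13.2 μg/mL

f = (1/2)^(τ/t½) = (1/2)^(38/10) ≈ 0.0718.
C₀ = D/Vd = 1364/8 ≈ 170.500 μg/mL.
Before the 5th dose, 4 doses have been given. Superposition: Cmin = C₀·(f + f² + … + f^4).
≈ 170.500 × (0.0718 + 0.0052 + 0.0004 + 0.0000) ≈ 170.500 × 0.0774 ≈ 13.197 μg/mL.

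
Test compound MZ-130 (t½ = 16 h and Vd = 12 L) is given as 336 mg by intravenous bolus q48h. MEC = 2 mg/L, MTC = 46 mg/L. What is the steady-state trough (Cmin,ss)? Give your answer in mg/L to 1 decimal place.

The dosing interval is 3 half-lives, so f = 2^(−3) = 0.125.
Accumulation ratio R = 1/(1 − f) = 1/0.875 = 8/7.
Single-dose peak C₀ = D/Vd = 336/12 = 28 mg/L.
Steady-state peak Cmax,ss = C₀·R = 28 × 8/7 ≈ 32.000 mg/L.
Steady-state trough Cmin,ss = Cmax,ss·f ≈ 32.000 × 0.125 ≈ 4.000 mg/L.
Trough 4.0 mg/L vs MEC 2 mg/L: adequate.

4.0 mg/L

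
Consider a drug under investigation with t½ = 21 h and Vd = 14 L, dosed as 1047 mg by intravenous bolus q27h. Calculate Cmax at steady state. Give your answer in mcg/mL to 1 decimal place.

k = ln2/t½ = ln2/21 ≈ 0.033007 h⁻¹; fraction remaining f = e^(−kτ) = e^(−0.033007×27) ≈ 0.4102.
Accumulation ratio R = 1/(1 − f) ≈ 1/0.5898 ≈ 1.6955.
Each bolus raises the concentration by D/Vd = 1047/14 ≈ 74.786 mcg/mL.
Steady-state peak Cmax,ss = C₀·R ≈ 74.786 × 1.6955 ≈ 126.800 mcg/mL.

126.8 mcg/mL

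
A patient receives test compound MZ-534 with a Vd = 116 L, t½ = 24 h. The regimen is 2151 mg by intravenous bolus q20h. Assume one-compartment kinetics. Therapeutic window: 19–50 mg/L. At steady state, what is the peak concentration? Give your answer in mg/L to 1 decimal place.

42.3 mg/L

k = ln2/t½ = ln2/24 ≈ 0.028881 h⁻¹; fraction remaining f = e^(−kτ) = e^(−0.028881×20) ≈ 0.5612.
Accumulation ratio R = 1/(1 − f) ≈ 1/0.4388 ≈ 2.2789.
Single-dose peak C₀ = D/Vd = 2151/116 ≈ 18.543 mg/L.
Steady-state peak Cmax,ss = C₀·R ≈ 18.543 × 2.2789 ≈ 42.258 mg/L.
Peak 42.3 mg/L vs MTC 50 mg/L: below toxic threshold.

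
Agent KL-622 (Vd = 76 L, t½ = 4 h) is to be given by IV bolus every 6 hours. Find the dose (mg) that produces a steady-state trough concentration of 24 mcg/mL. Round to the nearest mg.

τ/t½ = 6/4 ≈ 1.5, so f = (1/2)^(6/4) ≈ 0.353553.
Cmin,ss = (D/Vd)·f/(1−f), so D = Cmin,ss·Vd·(1−f)/f.
D = 24 × 76 × (1−f)/f ≈ 24 × 76 × 1.82843 ≈ 3335.06 mg.

3335 mg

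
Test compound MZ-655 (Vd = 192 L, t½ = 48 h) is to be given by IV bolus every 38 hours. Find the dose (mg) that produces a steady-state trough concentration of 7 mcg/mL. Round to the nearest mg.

983 mg

τ/t½ = 38/48 ≈ 0.79167, so f = (1/2)^(38/48) ≈ 0.577676.
Cmin,ss = (D/Vd)·f/(1−f), so D = Cmin,ss·Vd·(1−f)/f.
D = 7 × 192 × (1−f)/f ≈ 7 × 192 × 0.73107 ≈ 982.56 mg.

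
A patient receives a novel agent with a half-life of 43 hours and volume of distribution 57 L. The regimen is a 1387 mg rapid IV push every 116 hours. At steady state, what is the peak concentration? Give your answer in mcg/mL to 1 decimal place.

Over one 116-h interval, 116/43 ≈ 2.6977 half-lives elapse, leaving f ≈ 0.1541 of each dose.
Accumulation ratio R = 1/(1 − f) ≈ 1/0.8459 ≈ 1.1822.
Each bolus raises the concentration by D/Vd = 1387/57 ≈ 24.333 mcg/mL.
Cmax,ss = C₀/(1 − f) ≈ 24.333/0.8459 ≈ 28.766 mcg/mL.

28.8 mcg/mL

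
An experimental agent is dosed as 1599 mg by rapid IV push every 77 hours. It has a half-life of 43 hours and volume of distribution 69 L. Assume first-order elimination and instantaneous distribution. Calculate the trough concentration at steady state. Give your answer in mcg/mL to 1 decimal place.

9.4 mcg/mL

k = ln2/t½ = ln2/43 ≈ 0.016120 h⁻¹; fraction remaining f = e^(−kτ) = e^(−0.016120×77) ≈ 0.2890.
At steady state, accumulation factor R = 1/(1 − e^(−kτ)) ≈ 1.4065.
Each bolus raises the concentration by D/Vd = 1599/69 ≈ 23.174 mcg/mL.
Cmax,ss = C₀/(1 − f) ≈ 23.174/0.7110 ≈ 32.594 mcg/mL.
One interval later, Cmin,ss = Cmax,ss·e^(−kτ) ≈ 32.594 × 0.2890 ≈ 9.420 mcg/mL.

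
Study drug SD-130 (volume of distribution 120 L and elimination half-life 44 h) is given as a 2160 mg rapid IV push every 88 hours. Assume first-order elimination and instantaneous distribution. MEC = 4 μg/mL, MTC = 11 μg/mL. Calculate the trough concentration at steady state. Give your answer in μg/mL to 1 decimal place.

The dosing interval is 2 half-lives, so f = 2^(−2) = 0.25.
At steady state, R = 1/(1 − 0.25) = 4/3.
Single-dose peak C₀ = D/Vd = 2160/120 = 18 μg/mL.
Steady-state peak Cmax,ss = C₀·R = 18 × 4/3 ≈ 24.000 μg/mL.
Steady-state trough Cmin,ss = Cmax,ss·f ≈ 24.000 × 0.25 ≈ 6.000 μg/mL.
Trough 6.0 μg/mL vs MEC 4 μg/mL: adequate.

6.0 μg/mL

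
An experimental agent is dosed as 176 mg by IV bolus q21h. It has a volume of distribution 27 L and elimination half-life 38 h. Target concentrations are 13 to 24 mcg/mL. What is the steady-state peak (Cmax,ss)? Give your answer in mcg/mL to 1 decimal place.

20.5 mcg/mL

k = ln2/t½ = ln2/38 ≈ 0.018241 h⁻¹; fraction remaining f = e^(−kτ) = e^(−0.018241×21) ≈ 0.6818.
At steady state, accumulation factor R = 1/(1 − e^(−kτ)) ≈ 3.1427.
Each bolus raises the concentration by D/Vd = 176/27 ≈ 6.519 mcg/mL.
Steady-state peak Cmax,ss = C₀·R ≈ 6.519 × 3.1427 ≈ 20.487 mcg/mL.
Peak 20.5 mcg/mL vs MTC 24 mcg/mL: below toxic threshold.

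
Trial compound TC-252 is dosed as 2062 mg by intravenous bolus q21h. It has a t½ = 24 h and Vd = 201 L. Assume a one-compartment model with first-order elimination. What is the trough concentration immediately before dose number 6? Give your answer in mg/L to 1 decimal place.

11.7 mg/L

f = (1/2)^(τ/t½) = (1/2)^(21/24) ≈ 0.5453.
C₀ = D/Vd = 2062/201 ≈ 10.259 mg/L.
Before the 6th dose, 5 doses have been given. Superposition: Cmin = C₀·(f + f² + … + f^5).
≈ 10.259 × (0.5453 + 0.2974 + 0.1621 + 0.0884 + 0.0482) ≈ 10.259 × 1.1414 ≈ 11.710 mg/L.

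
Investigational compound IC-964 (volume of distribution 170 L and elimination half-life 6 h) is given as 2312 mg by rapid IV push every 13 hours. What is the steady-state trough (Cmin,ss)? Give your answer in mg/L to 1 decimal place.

Over one 13-h interval, 13/6 ≈ 2.1667 half-lives elapse, leaving f ≈ 0.2227 of each dose.
At steady state, accumulation factor R = 1/(1 − e^(−kτ)) ≈ 1.2865.
Each bolus raises the concentration by D/Vd = 2312/170 ≈ 13.600 mg/L.
Steady-state peak Cmax,ss = C₀·R ≈ 13.600 × 1.2865 ≈ 17.496 mg/L.
Steady-state trough Cmin,ss = Cmax,ss·f ≈ 17.496 × 0.2227 ≈ 3.896 mg/L.

3.9 mg/L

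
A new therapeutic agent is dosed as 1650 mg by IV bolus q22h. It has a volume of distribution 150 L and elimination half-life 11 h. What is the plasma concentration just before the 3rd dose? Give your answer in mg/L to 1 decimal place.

3.4 mg/L

f = (1/2)^(τ/t½) = (1/2)^(22/11) ≈ 0.2500.
C₀ = D/Vd = 1650/150 ≈ 11.000 mg/L.
Before the 3rd dose, 2 doses have been given. Superposition: Cmin = C₀·(f + f²).
≈ 11.000 × (0.2500 + 0.0625) ≈ 11.000 × 0.3125 ≈ 3.438 mg/L.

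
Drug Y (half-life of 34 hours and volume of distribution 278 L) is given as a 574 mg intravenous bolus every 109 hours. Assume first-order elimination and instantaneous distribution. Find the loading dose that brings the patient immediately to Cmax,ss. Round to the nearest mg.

644 mg

f = (1/2)^(109/34) ≈ 0.108376; accumulation ratio R = 1/(1−f) ≈ 1.12155.
Loading dose to hit Cmax,ss on first dose: D_load = D_maint·R ≈ 574 × 1.12155 ≈ 643.77 mg.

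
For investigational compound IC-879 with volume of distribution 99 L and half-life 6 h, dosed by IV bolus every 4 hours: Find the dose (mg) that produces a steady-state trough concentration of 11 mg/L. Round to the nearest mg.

τ/t½ = 4/6 ≈ 0.66667, so f = (1/2)^(4/6) ≈ 0.629961.
Cmin,ss = (D/Vd)·f/(1−f), so D = Cmin,ss·Vd·(1−f)/f.
D = 11 × 99 × (1−f)/f ≈ 11 × 99 × 0.58740 ≈ 639.68 mg.

640 mg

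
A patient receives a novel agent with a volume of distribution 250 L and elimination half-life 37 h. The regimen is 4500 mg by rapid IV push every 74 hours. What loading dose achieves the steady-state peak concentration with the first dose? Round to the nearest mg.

6000 mg

f = (1/2)^(74/37) ≈ 0.250000; accumulation ratio R = 1/(1−f) ≈ 1.33333.
Loading dose to hit Cmax,ss on first dose: D_load = D_maint·R ≈ 4500 × 1.33333 ≈ 5999.98 mg.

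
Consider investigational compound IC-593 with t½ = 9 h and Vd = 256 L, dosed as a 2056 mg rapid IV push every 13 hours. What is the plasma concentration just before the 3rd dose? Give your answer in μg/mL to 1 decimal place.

f = (1/2)^(τ/t½) = (1/2)^(13/9) ≈ 0.3674.
C₀ = D/Vd = 2056/256 ≈ 8.031 μg/mL.
Before the 3rd dose, 2 doses have been given. Superposition: Cmin = C₀·(f + f²).
≈ 8.031 × (0.3674 + 0.1350) ≈ 8.031 × 0.5024 ≈ 4.035 μg/mL.

4.0 μg/mL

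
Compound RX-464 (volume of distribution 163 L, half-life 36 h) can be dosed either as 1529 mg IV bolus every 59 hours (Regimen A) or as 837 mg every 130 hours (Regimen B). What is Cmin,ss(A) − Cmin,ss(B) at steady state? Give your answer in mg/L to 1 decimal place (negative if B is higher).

Regimen A: f = (1/2)^(59/36) ≈ 0.3211; Cmin,ss = (1529/163)·f/(1−f) ≈ 4.437 mg/L.
Regimen B: f = (1/2)^(130/36) ≈ 0.0818; Cmin,ss = (837/163)·f/(1−f) ≈ 0.457 mg/L.
Difference ≈ 4.437 − 0.457 ≈ 3.980 mg/L.

4.0 mg/L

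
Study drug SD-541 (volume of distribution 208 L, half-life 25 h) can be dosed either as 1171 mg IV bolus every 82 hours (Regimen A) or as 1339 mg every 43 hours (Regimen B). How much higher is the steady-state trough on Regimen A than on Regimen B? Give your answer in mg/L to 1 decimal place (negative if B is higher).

-2.2 mg/L

Regimen A: f = (1/2)^(82/25) ≈ 0.1029; Cmin,ss = (1171/208)·f/(1−f) ≈ 0.646 mg/L.
Regimen B: f = (1/2)^(43/25) ≈ 0.3035; Cmin,ss = (1339/208)·f/(1−f) ≈ 2.805 mg/L.
Difference ≈ 0.646 − 2.805 ≈ -2.159 mg/L.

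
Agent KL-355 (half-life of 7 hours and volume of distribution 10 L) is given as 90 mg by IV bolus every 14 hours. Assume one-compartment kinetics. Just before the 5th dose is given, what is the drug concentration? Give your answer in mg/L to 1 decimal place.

3.0 mg/L

f = (1/2)^(τ/t½) = (1/2)^(14/7) ≈ 0.2500.
C₀ = D/Vd = 90/10 ≈ 9.000 mg/L.
Before the 5th dose, 4 doses have been given. Superposition: Cmin = C₀·(f + f² + … + f^4).
≈ 9.000 × (0.2500 + 0.0625 + 0.0156 + 0.0039) ≈ 9.000 × 0.3320 ≈ 2.988 mg/L.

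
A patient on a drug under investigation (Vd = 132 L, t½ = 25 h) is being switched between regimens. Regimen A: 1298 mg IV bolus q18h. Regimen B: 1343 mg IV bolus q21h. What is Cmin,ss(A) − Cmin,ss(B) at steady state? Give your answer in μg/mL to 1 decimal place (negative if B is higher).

2.3 μg/mL

Regimen A: f = (1/2)^(18/25) ≈ 0.6071; Cmin,ss = (1298/132)·f/(1−f) ≈ 15.194 μg/mL.
Regimen B: f = (1/2)^(21/25) ≈ 0.5586; Cmin,ss = (1343/132)·f/(1−f) ≈ 12.876 μg/mL.
Difference ≈ 15.194 − 12.876 ≈ 2.318 μg/mL.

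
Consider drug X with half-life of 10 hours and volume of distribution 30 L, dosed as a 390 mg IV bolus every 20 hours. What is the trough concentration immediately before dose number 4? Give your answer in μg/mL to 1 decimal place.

4.3 μg/mL

f = (1/2)^(τ/t½) = (1/2)^(20/10) ≈ 0.2500.
C₀ = D/Vd = 390/30 ≈ 13.000 μg/mL.
Before the 4th dose, 3 doses have been given. Superposition: Cmin = C₀·(f + f² + … + f^3).
≈ 13.000 × (0.2500 + 0.0625 + 0.0156) ≈ 13.000 × 0.3281 ≈ 4.265 μg/mL.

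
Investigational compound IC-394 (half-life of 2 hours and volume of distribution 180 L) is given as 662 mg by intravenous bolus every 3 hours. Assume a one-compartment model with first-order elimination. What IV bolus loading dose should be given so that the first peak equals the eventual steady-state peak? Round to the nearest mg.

f = (1/2)^(3/2) ≈ 0.353553; accumulation ratio R = 1/(1−f) ≈ 1.54692.
Loading dose to hit Cmax,ss on first dose: D_load = D_maint·R ≈ 662 × 1.54692 ≈ 1024.06 mg.

1024 mg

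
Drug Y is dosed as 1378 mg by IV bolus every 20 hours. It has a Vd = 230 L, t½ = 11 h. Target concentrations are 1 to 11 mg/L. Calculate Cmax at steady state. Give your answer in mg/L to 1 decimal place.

8.4 mg/L

Over one 20-h interval, 20/11 ≈ 1.8182 half-lives elapse, leaving f ≈ 0.2836 of each dose.
At steady state, accumulation factor R = 1/(1 − e^(−kτ)) ≈ 1.3959.
Single-dose peak C₀ = D/Vd = 1378/230 ≈ 5.991 mg/L.
Cmax,ss = C₀/(1 − f) ≈ 5.991/0.7164 ≈ 8.363 mg/L.
Peak 8.4 mg/L vs MTC 11 mg/L: below toxic threshold.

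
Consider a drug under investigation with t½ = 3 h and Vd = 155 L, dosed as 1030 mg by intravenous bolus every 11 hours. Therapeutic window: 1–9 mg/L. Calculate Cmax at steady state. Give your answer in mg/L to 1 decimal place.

k = ln2/t½ = ln2/3 ≈ 0.231049 h⁻¹; fraction remaining f = e^(−kτ) = e^(−0.231049×11) ≈ 0.0787.
At steady state, accumulation factor R = 1/(1 − e^(−kτ)) ≈ 1.0854.
Each bolus raises the concentration by D/Vd = 1030/155 ≈ 6.645 mg/L.
Steady-state peak Cmax,ss = C₀·R ≈ 6.645 × 1.0854 ≈ 7.212 mg/L.
Peak 7.2 mg/L vs MTC 9 mg/L: below toxic threshold.

7.2 mg/L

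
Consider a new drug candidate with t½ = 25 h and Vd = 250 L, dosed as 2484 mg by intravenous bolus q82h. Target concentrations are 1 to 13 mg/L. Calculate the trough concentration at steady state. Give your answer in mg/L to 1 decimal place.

k = ln2/t½ = ln2/25 ≈ 0.027726 h⁻¹; fraction remaining f = e^(−kτ) = e^(−0.027726×82) ≈ 0.1029.
Each bolus raises the concentration by D/Vd = 2484/250 ≈ 9.936 mg/L.
Steady-state trough Cmin,ss = C₀·f/(1−f) ≈ 9.936 × 0.1029/0.8971 ≈ 1.140 mg/L.
Trough 1.1 mg/L vs MEC 1 mg/L: adequate.

1.1 mg/L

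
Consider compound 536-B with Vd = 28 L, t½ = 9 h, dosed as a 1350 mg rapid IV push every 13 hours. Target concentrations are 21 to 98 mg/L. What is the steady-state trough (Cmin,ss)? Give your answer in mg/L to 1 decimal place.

τ/t½ = 13/9 ≈ 1.4444, so fraction remaining f = (1/2)^(13/9) ≈ 0.3674.
At steady state, accumulation factor R = 1/(1 − e^(−kτ)) ≈ 1.5808.
Single-dose peak C₀ = D/Vd = 1350/28 ≈ 48.214 mg/L.
Cmax,ss = C₀/(1 − f) ≈ 48.214/0.6326 ≈ 76.216 mg/L.
Steady-state trough Cmin,ss = Cmax,ss·f ≈ 76.216 × 0.3674 ≈ 28.002 mg/L.
Trough 28.0 mg/L vs MEC 21 mg/L: adequate.

28.0 mg/L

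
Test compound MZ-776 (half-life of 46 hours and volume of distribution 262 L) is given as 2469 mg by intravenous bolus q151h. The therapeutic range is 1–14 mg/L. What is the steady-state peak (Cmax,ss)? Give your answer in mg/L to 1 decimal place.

10.5 mg/L

Over one 151-h interval, 151/46 ≈ 3.2826 half-lives elapse, leaving f ≈ 0.1028 of each dose.
Accumulation ratio R = 1/(1 − f) ≈ 1/0.8972 ≈ 1.1146.
Each bolus raises the concentration by D/Vd = 2469/262 ≈ 9.424 mg/L.
Cmax,ss = C₀/(1 − f) ≈ 9.424/0.8972 ≈ 10.504 mg/L.
Peak 10.5 mg/L vs MTC 14 mg/L: below toxic threshold.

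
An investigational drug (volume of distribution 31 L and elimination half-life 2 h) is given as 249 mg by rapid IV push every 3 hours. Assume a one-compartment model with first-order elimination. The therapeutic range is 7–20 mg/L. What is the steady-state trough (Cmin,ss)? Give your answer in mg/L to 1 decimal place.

τ/t½ = 3/2 ≈ 1.5, so fraction remaining f = (1/2)^(3/2) ≈ 0.3536.
Accumulation ratio R = 1/(1 − f) ≈ 1/0.6464 ≈ 1.5470.
Each bolus raises the concentration by D/Vd = 249/31 ≈ 8.032 mg/L.
Steady-state peak Cmax,ss = C₀·R ≈ 8.032 × 1.5470 ≈ 12.426 mg/L.
Steady-state trough Cmin,ss = Cmax,ss·f ≈ 12.426 × 0.3536 ≈ 4.394 mg/L.
Trough 4.4 mg/L vs MEC 7 mg/L: subtherapeutic.

4.4 mg/L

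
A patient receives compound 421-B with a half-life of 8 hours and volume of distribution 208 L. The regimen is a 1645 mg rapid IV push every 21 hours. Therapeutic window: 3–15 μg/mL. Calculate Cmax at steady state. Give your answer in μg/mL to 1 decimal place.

9.4 μg/mL

τ/t½ = 21/8 ≈ 2.625, so fraction remaining f = (1/2)^(21/8) ≈ 0.1621.
Accumulation ratio R = 1/(1 − f) ≈ 1/0.8379 ≈ 1.1935.
Each bolus raises the concentration by D/Vd = 1645/208 ≈ 7.909 μg/mL.
Steady-state peak Cmax,ss = C₀·R ≈ 7.909 × 1.1935 ≈ 9.439 μg/mL.
Peak 9.4 μg/mL vs MTC 15 μg/mL: below toxic threshold.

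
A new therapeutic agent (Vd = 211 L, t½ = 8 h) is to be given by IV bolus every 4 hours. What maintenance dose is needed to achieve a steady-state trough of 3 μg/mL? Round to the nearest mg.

262 mg

τ/t½ = 4/8 ≈ 0.5, so f = (1/2)^(4/8) ≈ 0.707107.
Cmin,ss = (D/Vd)·f/(1−f), so D = Cmin,ss·Vd·(1−f)/f.
D = 3 × 211 × (1−f)/f ≈ 3 × 211 × 0.41421 ≈ 262.19 mg.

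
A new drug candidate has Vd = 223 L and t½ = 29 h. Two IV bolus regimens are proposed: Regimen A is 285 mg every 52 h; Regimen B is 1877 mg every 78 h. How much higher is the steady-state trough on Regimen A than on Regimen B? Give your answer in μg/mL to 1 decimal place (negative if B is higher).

Regimen A: f = (1/2)^(52/29) ≈ 0.2886; Cmin,ss = (285/223)·f/(1−f) ≈ 0.518 μg/mL.
Regimen B: f = (1/2)^(78/29) ≈ 0.1550; Cmin,ss = (1877/223)·f/(1−f) ≈ 1.544 μg/mL.
Difference ≈ 0.518 − 1.544 ≈ -1.026 μg/mL.

-1.0 μg/mL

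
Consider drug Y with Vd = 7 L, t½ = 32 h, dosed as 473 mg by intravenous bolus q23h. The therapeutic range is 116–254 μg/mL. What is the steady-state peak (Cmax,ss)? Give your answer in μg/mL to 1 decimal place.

k = ln2/t½ = ln2/32 ≈ 0.021661 h⁻¹; fraction remaining f = e^(−kτ) = e^(−0.021661×23) ≈ 0.6076.
At steady state, accumulation factor R = 1/(1 − e^(−kτ)) ≈ 2.5484.
Single-dose peak C₀ = D/Vd = 473/7 ≈ 67.571 μg/mL.
Steady-state peak Cmax,ss = C₀·R ≈ 67.571 × 2.5484 ≈ 172.198 μg/mL.
Peak 172.2 μg/mL vs MTC 254 μg/mL: below toxic threshold.

172.2 μg/mL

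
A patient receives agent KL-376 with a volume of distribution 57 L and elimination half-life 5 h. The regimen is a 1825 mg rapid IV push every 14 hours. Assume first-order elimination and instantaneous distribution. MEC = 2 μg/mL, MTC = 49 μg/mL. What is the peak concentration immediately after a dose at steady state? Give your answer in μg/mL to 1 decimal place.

37.4 μg/mL

k = ln2/t½ = ln2/5 ≈ 0.138629 h⁻¹; fraction remaining f = e^(−kτ) = e^(−0.138629×14) ≈ 0.1436.
Accumulation ratio R = 1/(1 − f) ≈ 1/0.8564 ≈ 1.1677.
Single-dose peak C₀ = D/Vd = 1825/57 ≈ 32.018 μg/mL.
Cmax,ss = C₀/(1 − f) ≈ 32.018/0.8564 ≈ 37.387 μg/mL.
Peak 37.4 μg/mL vs MTC 49 μg/mL: below toxic threshold.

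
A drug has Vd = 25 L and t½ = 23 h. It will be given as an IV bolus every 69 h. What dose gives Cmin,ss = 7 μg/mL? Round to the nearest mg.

1225 mg

τ/t½ = 69/23 ≈ 3, so f = (1/2)^(69/23) ≈ 0.125000.
Cmin,ss = (D/Vd)·f/(1−f), so D = Cmin,ss·Vd·(1−f)/f.
D = 7 × 25 × (1−f)/f ≈ 7 × 25 × 7.00000 ≈ 1225.00 mg.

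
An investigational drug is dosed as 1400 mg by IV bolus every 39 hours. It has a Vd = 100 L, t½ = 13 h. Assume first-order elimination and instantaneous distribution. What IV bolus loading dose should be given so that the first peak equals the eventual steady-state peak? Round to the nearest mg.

f = (1/2)^(39/13) ≈ 0.125000; accumulation ratio R = 1/(1−f) ≈ 1.14286.
Loading dose to hit Cmax,ss on first dose: D_load = D_maint·R ≈ 1400 × 1.14286 ≈ 1600.00 mg.

1600 mg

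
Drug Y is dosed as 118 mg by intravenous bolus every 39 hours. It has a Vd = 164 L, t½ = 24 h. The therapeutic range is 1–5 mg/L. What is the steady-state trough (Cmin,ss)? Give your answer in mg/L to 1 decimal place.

0.3 mg/L

Over one 39-h interval, 39/24 ≈ 1.625 half-lives elapse, leaving f ≈ 0.3242 of each dose.
Accumulation ratio R = 1/(1 − f) ≈ 1/0.6758 ≈ 1.4797.
Single-dose peak C₀ = D/Vd = 118/164 ≈ 0.720 mg/L.
Steady-state peak Cmax,ss = C₀·R ≈ 0.720 × 1.4797 ≈ 1.065 mg/L.
Steady-state trough Cmin,ss = Cmax,ss·f ≈ 1.065 × 0.3242 ≈ 0.345 mg/L.
Trough 0.3 mg/L vs MEC 1 mg/L: subtherapeutic.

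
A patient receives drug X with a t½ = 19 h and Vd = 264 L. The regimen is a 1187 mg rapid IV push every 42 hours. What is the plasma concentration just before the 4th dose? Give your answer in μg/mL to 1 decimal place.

1.2 μg/mL

f = (1/2)^(τ/t½) = (1/2)^(42/19) ≈ 0.2161.
C₀ = D/Vd = 1187/264 ≈ 4.496 μg/mL.
Before the 4th dose, 3 doses have been given. Superposition: Cmin = C₀·(f + f² + … + f^3).
≈ 4.496 × (0.2161 + 0.0467 + 0.0101) ≈ 4.496 × 0.2729 ≈ 1.227 μg/mL.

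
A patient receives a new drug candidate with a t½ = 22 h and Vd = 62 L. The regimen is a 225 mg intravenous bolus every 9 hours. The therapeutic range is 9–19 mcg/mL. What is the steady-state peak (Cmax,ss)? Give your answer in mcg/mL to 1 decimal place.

14.7 mcg/mL

τ/t½ = 9/22 ≈ 0.40909, so fraction remaining f = (1/2)^(9/22) ≈ 0.7531.
Accumulation ratio R = 1/(1 − f) ≈ 1/0.2469 ≈ 4.0502.
Single-dose peak C₀ = D/Vd = 225/62 ≈ 3.629 mcg/mL.
Cmax,ss = C₀/(1 − f) ≈ 3.629/0.2469 ≈ 14.698 mcg/mL.
Peak 14.7 mcg/mL vs MTC 19 mcg/mL: below toxic threshold.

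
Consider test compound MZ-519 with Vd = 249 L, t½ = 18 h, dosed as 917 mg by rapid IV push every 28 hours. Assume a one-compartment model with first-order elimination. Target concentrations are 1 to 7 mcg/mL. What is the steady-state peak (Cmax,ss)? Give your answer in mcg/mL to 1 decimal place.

k = ln2/t½ = ln2/18 ≈ 0.038508 h⁻¹; fraction remaining f = e^(−kτ) = e^(−0.038508×28) ≈ 0.3402.
Accumulation ratio R = 1/(1 − f) ≈ 1/0.6598 ≈ 1.5156.
Each bolus raises the concentration by D/Vd = 917/249 ≈ 3.683 mcg/mL.
Steady-state peak Cmax,ss = C₀·R ≈ 3.683 × 1.5156 ≈ 5.582 mcg/mL.
Peak 5.6 mcg/mL vs MTC 7 mcg/mL: below toxic threshold.

5.6 mcg/mL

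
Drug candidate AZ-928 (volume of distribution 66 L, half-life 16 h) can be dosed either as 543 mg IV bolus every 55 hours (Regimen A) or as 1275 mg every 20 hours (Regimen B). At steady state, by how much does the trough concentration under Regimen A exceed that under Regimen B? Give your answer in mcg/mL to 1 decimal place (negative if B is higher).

-13.2 mcg/mL

Regimen A: f = (1/2)^(55/16) ≈ 0.0923; Cmin,ss = (543/66)·f/(1−f) ≈ 0.837 mcg/mL.
Regimen B: f = (1/2)^(20/16) ≈ 0.4204; Cmin,ss = (1275/66)·f/(1−f) ≈ 14.012 mcg/mL.
Difference ≈ 0.837 − 14.012 ≈ -13.175 mcg/mL.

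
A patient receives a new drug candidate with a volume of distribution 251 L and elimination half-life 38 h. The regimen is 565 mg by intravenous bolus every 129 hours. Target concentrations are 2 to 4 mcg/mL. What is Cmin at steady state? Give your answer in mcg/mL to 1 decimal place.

Over one 129-h interval, 129/38 ≈ 3.3947 half-lives elapse, leaving f ≈ 0.0951 of each dose.
At steady state, accumulation factor R = 1/(1 − e^(−kτ)) ≈ 1.1051.
Single-dose peak C₀ = D/Vd = 565/251 ≈ 2.251 mcg/mL.
Cmax,ss = C₀/(1 − f) ≈ 2.251/0.9049 ≈ 2.488 mcg/mL.
One interval later, Cmin,ss = Cmax,ss·e^(−kτ) ≈ 2.488 × 0.0951 ≈ 0.237 mcg/mL.
Trough 0.2 mcg/mL vs MEC 2 mcg/mL: subtherapeutic.

0.2 mcg/mL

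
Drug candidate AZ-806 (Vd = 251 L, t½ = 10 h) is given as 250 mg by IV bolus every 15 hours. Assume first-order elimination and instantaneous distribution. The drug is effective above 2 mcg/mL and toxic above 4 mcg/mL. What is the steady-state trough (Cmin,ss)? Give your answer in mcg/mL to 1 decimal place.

0.5 mcg/mL

k = ln2/t½ = ln2/10 ≈ 0.069315 h⁻¹; fraction remaining f = e^(−kτ) = e^(−0.069315×15) ≈ 0.3536.
Single-dose peak C₀ = D/Vd = 250/251 ≈ 0.996 mcg/mL.
Steady-state trough Cmin,ss = C₀·f/(1−f) ≈ 0.996 × 0.3536/0.6464 ≈ 0.545 mcg/mL.
Trough 0.5 mcg/mL vs MEC 2 mcg/mL: subtherapeutic.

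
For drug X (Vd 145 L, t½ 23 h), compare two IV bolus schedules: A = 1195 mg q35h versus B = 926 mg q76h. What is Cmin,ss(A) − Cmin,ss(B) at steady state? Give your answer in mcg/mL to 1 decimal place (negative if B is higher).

Regimen A: f = (1/2)^(35/23) ≈ 0.3483; Cmin,ss = (1195/145)·f/(1−f) ≈ 4.405 mcg/mL.
Regimen B: f = (1/2)^(76/23) ≈ 0.1012; Cmin,ss = (926/145)·f/(1−f) ≈ 0.719 mcg/mL.
Difference ≈ 4.405 − 0.719 ≈ 3.686 mcg/mL.

3.7 mcg/mL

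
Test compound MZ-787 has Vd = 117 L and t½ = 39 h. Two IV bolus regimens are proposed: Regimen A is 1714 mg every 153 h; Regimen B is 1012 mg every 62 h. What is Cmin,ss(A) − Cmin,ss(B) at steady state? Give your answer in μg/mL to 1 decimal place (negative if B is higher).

Regimen A: f = (1/2)^(153/39) ≈ 0.0659; Cmin,ss = (1714/117)·f/(1−f) ≈ 1.034 μg/mL.
Regimen B: f = (1/2)^(62/39) ≈ 0.3322; Cmin,ss = (1012/117)·f/(1−f) ≈ 4.303 μg/mL.
Difference ≈ 1.034 − 4.303 ≈ -3.269 μg/mL.

-3.3 μg/mL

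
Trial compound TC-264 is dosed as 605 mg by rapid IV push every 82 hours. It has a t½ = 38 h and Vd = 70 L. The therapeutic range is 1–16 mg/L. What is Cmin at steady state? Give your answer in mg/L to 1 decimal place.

2.5 mg/L

τ/t½ = 82/38 ≈ 2.1579, so fraction remaining f = (1/2)^(82/38) ≈ 0.2241.
At steady state, accumulation factor R = 1/(1 − e^(−kτ)) ≈ 1.2888.
Each bolus raises the concentration by D/Vd = 605/70 ≈ 8.643 mg/L.
Cmax,ss = C₀/(1 − f) ≈ 8.643/0.7759 ≈ 11.139 mg/L.
One interval later, Cmin,ss = Cmax,ss·e^(−kτ) ≈ 11.139 × 0.2241 ≈ 2.496 mg/L.
Trough 2.5 mg/L vs MEC 1 mg/L: adequate.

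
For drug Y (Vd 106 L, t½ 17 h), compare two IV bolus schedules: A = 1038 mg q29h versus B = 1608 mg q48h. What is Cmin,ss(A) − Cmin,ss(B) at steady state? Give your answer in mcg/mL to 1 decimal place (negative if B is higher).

Regimen A: f = (1/2)^(29/17) ≈ 0.3065; Cmin,ss = (1038/106)·f/(1−f) ≈ 4.328 mcg/mL.
Regimen B: f = (1/2)^(48/17) ≈ 0.1413; Cmin,ss = (1608/106)·f/(1−f) ≈ 2.496 mcg/mL.
Difference ≈ 4.328 − 2.496 ≈ 1.832 mcg/mL.

1.8 mcg/mL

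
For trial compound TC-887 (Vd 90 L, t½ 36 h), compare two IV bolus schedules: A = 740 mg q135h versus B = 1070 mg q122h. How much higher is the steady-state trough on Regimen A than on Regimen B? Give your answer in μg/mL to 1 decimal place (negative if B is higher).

Regimen A: f = (1/2)^(135/36) ≈ 0.0743; Cmin,ss = (740/90)·f/(1−f) ≈ 0.660 μg/mL.
Regimen B: f = (1/2)^(122/36) ≈ 0.0955; Cmin,ss = (1070/90)·f/(1−f) ≈ 1.255 μg/mL.
Difference ≈ 0.660 − 1.255 ≈ -0.595 μg/mL.

-0.6 μg/mL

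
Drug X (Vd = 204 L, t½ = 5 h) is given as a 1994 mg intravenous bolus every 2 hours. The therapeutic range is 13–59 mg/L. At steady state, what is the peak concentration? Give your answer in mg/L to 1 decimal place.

Over one 2-h interval, 2/5 ≈ 0.4 half-lives elapse, leaving f ≈ 0.7579 of each dose.
At steady state, accumulation factor R = 1/(1 − e^(−kτ)) ≈ 4.1305.
Each bolus raises the concentration by D/Vd = 1994/204 ≈ 9.775 mg/L.
Cmax,ss = C₀/(1 − f) ≈ 9.775/0.2421 ≈ 40.376 mg/L.
Peak 40.4 mg/L vs MTC 59 mg/L: below toxic threshold.

40.4 mg/L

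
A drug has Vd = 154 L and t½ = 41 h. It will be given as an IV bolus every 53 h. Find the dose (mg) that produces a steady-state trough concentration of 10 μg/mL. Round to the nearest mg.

2233 mg

τ/t½ = 53/41 ≈ 1.2927, so f = (1/2)^(53/41) ≈ 0.408191.
Cmin,ss = (D/Vd)·f/(1−f), so D = Cmin,ss·Vd·(1−f)/f.
D = 10 × 154 × (1−f)/f ≈ 10 × 154 × 1.44983 ≈ 2232.74 mg.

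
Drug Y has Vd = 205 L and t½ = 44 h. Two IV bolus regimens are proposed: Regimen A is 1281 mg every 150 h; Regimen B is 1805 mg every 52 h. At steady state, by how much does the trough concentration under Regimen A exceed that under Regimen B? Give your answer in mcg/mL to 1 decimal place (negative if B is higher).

Regimen A: f = (1/2)^(150/44) ≈ 0.0941; Cmin,ss = (1281/205)·f/(1−f) ≈ 0.649 mcg/mL.
Regimen B: f = (1/2)^(52/44) ≈ 0.4408; Cmin,ss = (1805/205)·f/(1−f) ≈ 6.941 mcg/mL.
Difference ≈ 0.649 − 6.941 ≈ -6.292 mcg/mL.

-6.3 mcg/mL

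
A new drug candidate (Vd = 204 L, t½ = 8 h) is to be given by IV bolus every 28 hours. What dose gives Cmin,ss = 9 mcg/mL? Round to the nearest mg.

18936 mg

τ/t½ = 28/8 ≈ 3.5, so f = (1/2)^(28/8) ≈ 0.088388.
Cmin,ss = (D/Vd)·f/(1−f), so D = Cmin,ss·Vd·(1−f)/f.
D = 9 × 204 × (1−f)/f ≈ 9 × 204 × 10.31375 ≈ 18936.05 mg.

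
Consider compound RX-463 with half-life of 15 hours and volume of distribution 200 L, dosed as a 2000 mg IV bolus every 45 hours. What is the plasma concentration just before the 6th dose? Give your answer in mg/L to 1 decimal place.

1.4 mg/L

f = (1/2)^(τ/t½) = (1/2)^(45/15) ≈ 0.1250.
C₀ = D/Vd = 2000/200 ≈ 10.000 mg/L.
Before the 6th dose, 5 doses have been given. Superposition: Cmin = C₀·(f + f² + … + f^5).
≈ 10.000 × (0.1250 + 0.0156 + 0.0020 + 0.0002 + 0.0000) ≈ 10.000 × 0.1428 ≈ 1.428 mg/L.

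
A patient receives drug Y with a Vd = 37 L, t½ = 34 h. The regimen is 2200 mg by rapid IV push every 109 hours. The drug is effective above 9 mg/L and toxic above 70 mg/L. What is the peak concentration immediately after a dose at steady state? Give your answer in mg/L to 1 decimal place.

66.7 mg/L

k = ln2/t½ = ln2/34 ≈ 0.020387 h⁻¹; fraction remaining f = e^(−kτ) = e^(−0.020387×109) ≈ 0.1084.
At steady state, accumulation factor R = 1/(1 − e^(−kτ)) ≈ 1.1216.
Each bolus raises the concentration by D/Vd = 2200/37 ≈ 59.459 mg/L.
Steady-state peak Cmax,ss = C₀·R ≈ 59.459 × 1.1216 ≈ 66.689 mg/L.
Peak 66.7 mg/L vs MTC 70 mg/L: below toxic threshold.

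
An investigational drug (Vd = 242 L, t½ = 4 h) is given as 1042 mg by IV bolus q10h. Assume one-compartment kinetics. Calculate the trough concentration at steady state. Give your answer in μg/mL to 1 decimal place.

k = ln2/t½ = ln2/4 ≈ 0.173287 h⁻¹; fraction remaining f = e^(−kτ) = e^(−0.173287×10) ≈ 0.1768.
Accumulation ratio R = 1/(1 − f) ≈ 1/0.8232 ≈ 1.2148.
Each bolus raises the concentration by D/Vd = 1042/242 ≈ 4.306 μg/mL.
Steady-state peak Cmax,ss = C₀·R ≈ 4.306 × 1.2148 ≈ 5.231 μg/mL.
One interval later, Cmin,ss = Cmax,ss·e^(−kτ) ≈ 5.231 × 0.1768 ≈ 0.925 μg/mL.

0.9 μg/mL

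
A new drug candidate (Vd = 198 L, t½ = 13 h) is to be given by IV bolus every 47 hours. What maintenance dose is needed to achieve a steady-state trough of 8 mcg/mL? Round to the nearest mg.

17829 mg

τ/t½ = 47/13 ≈ 3.6154, so f = (1/2)^(47/13) ≈ 0.081594.
Cmin,ss = (D/Vd)·f/(1−f), so D = Cmin,ss·Vd·(1−f)/f.
D = 8 × 198 × (1−f)/f ≈ 8 × 198 × 11.25580 ≈ 17829.19 mg.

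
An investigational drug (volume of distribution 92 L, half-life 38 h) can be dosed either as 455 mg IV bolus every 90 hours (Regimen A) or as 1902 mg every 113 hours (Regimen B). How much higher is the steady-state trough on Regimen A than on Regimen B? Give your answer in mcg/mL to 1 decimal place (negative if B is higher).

Regimen A: f = (1/2)^(90/38) ≈ 0.1937; Cmin,ss = (455/92)·f/(1−f) ≈ 1.188 mcg/mL.
Regimen B: f = (1/2)^(113/38) ≈ 0.1273; Cmin,ss = (1902/92)·f/(1−f) ≈ 3.016 mcg/mL.
Difference ≈ 1.188 − 3.016 ≈ -1.828 mcg/mL.

-1.8 mcg/mL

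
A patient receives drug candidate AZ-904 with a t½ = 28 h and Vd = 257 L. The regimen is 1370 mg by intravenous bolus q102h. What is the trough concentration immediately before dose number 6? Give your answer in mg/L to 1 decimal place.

f = (1/2)^(τ/t½) = (1/2)^(102/28) ≈ 0.0801.
C₀ = D/Vd = 1370/257 ≈ 5.331 mg/L.
Before the 6th dose, 5 doses have been given. Superposition: Cmin = C₀·(f + f² + … + f^5).
≈ 5.331 × (0.0801 + 0.0064 + 0.0005 + 0.0000 + 0.0000) ≈ 5.331 × 0.0870 ≈ 0.464 mg/L.

0.5 mg/L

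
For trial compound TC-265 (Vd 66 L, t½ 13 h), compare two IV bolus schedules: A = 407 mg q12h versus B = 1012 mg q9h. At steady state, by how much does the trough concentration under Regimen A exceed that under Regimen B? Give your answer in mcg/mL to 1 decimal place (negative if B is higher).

Regimen A: f = (1/2)^(12/13) ≈ 0.5274; Cmin,ss = (407/66)·f/(1−f) ≈ 6.882 mcg/mL.
Regimen B: f = (1/2)^(9/13) ≈ 0.6189; Cmin,ss = (1012/66)·f/(1−f) ≈ 24.901 mcg/mL.
Difference ≈ 6.882 − 24.901 ≈ -18.019 mcg/mL.

-18.0 mcg/mL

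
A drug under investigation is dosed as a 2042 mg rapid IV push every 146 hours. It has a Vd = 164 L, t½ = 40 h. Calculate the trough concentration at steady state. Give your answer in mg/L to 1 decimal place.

1.1 mg/L

τ/t½ = 146/40 ≈ 3.65, so fraction remaining f = (1/2)^(146/40) ≈ 0.0797.
Single-dose peak C₀ = D/Vd = 2042/164 ≈ 12.451 mg/L.
Steady-state trough Cmin,ss = C₀·f/(1−f) ≈ 12.451 × 0.0797/0.9203 ≈ 1.078 mg/L.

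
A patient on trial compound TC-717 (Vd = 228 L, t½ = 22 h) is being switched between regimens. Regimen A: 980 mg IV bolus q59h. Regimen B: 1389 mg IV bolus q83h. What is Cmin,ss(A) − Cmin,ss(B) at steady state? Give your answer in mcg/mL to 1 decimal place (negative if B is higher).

Regimen A: f = (1/2)^(59/22) ≈ 0.1558; Cmin,ss = (980/228)·f/(1−f) ≈ 0.793 mcg/mL.
Regimen B: f = (1/2)^(83/22) ≈ 0.0732; Cmin,ss = (1389/228)·f/(1−f) ≈ 0.481 mcg/mL.
Difference ≈ 0.793 − 0.481 ≈ 0.312 mcg/mL.

0.3 mcg/mL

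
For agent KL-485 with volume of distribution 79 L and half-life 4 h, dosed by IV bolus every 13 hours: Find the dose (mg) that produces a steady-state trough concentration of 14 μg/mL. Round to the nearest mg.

τ/t½ = 13/4 ≈ 3.25, so f = (1/2)^(13/4) ≈ 0.105112.
Cmin,ss = (D/Vd)·f/(1−f), so D = Cmin,ss·Vd·(1−f)/f.
D = 14 × 79 × (1−f)/f ≈ 14 × 79 × 8.51366 ≈ 9416.11 mg.

9416 mg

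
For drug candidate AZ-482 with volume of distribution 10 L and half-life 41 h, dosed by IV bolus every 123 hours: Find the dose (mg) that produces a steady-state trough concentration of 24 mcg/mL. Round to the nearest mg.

1680 mg

τ/t½ = 123/41 ≈ 3, so f = (1/2)^(123/41) ≈ 0.125000.
Cmin,ss = (D/Vd)·f/(1−f), so D = Cmin,ss·Vd·(1−f)/f.
D = 24 × 10 × (1−f)/f ≈ 24 × 10 × 7.00000 ≈ 1680.00 mg.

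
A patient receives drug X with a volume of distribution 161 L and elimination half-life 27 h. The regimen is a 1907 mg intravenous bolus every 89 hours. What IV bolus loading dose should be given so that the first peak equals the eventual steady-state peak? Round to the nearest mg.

f = (1/2)^(89/27) ≈ 0.101793; accumulation ratio R = 1/(1−f) ≈ 1.11333.
Loading dose to hit Cmax,ss on first dose: D_load = D_maint·R ≈ 1907 × 1.11333 ≈ 2123.12 mg.

2123 mg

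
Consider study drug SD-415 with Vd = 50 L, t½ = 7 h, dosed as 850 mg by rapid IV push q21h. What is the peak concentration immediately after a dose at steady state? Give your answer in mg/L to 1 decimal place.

19.4 mg/L

The dosing interval is 3 half-lives, so f = 2^(−3) = 0.125.
At steady state, R = 1/(1 − 0.125) = 8/7.
Single-dose peak C₀ = D/Vd = 850/50 = 17 mg/L.
Steady-state peak Cmax,ss = C₀·R = 17 × 8/7 ≈ 19.429 mg/L.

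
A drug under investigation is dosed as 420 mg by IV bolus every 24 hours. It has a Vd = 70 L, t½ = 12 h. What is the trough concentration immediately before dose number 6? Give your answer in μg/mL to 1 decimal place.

f = (1/2)^(τ/t½) = (1/2)^(24/12) ≈ 0.2500.
C₀ = D/Vd = 420/70 ≈ 6.000 μg/mL.
Before the 6th dose, 5 doses have been given. Superposition: Cmin = C₀·(f + f² + … + f^5).
≈ 6.000 × (0.2500 + 0.0625 + 0.0156 + 0.0039 + 0.0010) ≈ 6.000 × 0.3330 ≈ 1.998 μg/mL.

2.0 μg/mL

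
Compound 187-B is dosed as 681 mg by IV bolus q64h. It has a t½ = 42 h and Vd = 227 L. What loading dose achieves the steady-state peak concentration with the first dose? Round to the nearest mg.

1044 mg

f = (1/2)^(64/42) ≈ 0.347766; accumulation ratio R = 1/(1−f) ≈ 1.53319.
Loading dose to hit Cmax,ss on first dose: D_load = D_maint·R ≈ 681 × 1.53319 ≈ 1044.10 mg.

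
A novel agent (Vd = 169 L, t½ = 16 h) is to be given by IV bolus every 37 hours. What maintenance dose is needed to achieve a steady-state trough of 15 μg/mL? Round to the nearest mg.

τ/t½ = 37/16 ≈ 2.3125, so f = (1/2)^(37/16) ≈ 0.201311.
Cmin,ss = (D/Vd)·f/(1−f), so D = Cmin,ss·Vd·(1−f)/f.
D = 15 × 169 × (1−f)/f ≈ 15 × 169 × 3.96744 ≈ 10057.46 mg.

10057 mg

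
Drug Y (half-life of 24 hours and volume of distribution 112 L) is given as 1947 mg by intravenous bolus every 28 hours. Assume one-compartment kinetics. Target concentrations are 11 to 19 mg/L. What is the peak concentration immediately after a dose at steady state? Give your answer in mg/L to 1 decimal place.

τ/t½ = 28/24 ≈ 1.1667, so fraction remaining f = (1/2)^(28/24) ≈ 0.4454.
Accumulation ratio R = 1/(1 − f) ≈ 1/0.5546 ≈ 1.8031.
Each bolus raises the concentration by D/Vd = 1947/112 ≈ 17.384 mg/L.
Cmax,ss = C₀/(1 − f) ≈ 17.384/0.5546 ≈ 31.345 mg/L.
Peak 31.3 mg/L vs MTC 19 mg/L: exceeds toxic threshold.

31.3 mg/L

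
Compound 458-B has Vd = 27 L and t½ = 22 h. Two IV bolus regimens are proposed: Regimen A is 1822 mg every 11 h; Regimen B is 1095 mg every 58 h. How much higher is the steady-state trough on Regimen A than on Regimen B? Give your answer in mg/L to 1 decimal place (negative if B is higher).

155.1 mg/L

Regimen A: f = (1/2)^(11/22) ≈ 0.7071; Cmin,ss = (1822/27)·f/(1−f) ≈ 162.909 mg/L.
Regimen B: f = (1/2)^(58/22) ≈ 0.1608; Cmin,ss = (1095/27)·f/(1−f) ≈ 7.771 mg/L.
Difference ≈ 162.909 − 7.771 ≈ 155.138 mg/L.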